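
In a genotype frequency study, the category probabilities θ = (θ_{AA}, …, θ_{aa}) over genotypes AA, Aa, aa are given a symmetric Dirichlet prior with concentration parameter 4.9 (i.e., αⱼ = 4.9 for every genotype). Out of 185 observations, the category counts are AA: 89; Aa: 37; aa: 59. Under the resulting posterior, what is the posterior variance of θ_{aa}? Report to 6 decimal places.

0.001084

The Dirichlet prior is conjugate to the Multinomial likelihood: each posterior αⱼ = prior αⱼ + observed count nⱼ.
Posterior concentration: (93.9, 41.9, 63.9), total = 199.7.
Var[θ_j] = α_j(Σα−α_j)/((Σα)²(Σα+1)) = 63.9·135.8/(199.7²·200.7) = 0.001084.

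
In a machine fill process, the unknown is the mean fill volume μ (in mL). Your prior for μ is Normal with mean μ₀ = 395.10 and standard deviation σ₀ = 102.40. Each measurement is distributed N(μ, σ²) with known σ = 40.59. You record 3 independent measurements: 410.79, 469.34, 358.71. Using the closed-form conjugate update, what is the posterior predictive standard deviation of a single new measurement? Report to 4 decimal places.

46.5768

For Normal data with known variance σ², a Normal(μ₀, σ₀²) prior on μ is conjugate. Posterior precision = 1/σ₀² + n/σ²; posterior mean is the precision-weighted average of μ₀ and x̄.
σ₀² = 102.40² = 10485.76, σ² = 40.59² = 1647.5481; σ² + n·σ₀² = 1647.5481 + 3·10485.76 = 33104.8281.
Posterior precision = 1/σ₀² + n/σ² = 1/10485.76 + 3/1647.5481 = (σ² + n·σ₀²)/(σ₀²σ²) = 33104.8281/(10485.76·1647.5481); posterior variance σₙ² = σ₀²σ²/(σ² + n·σ₀²) = 10485.76·1647.5481/33104.8281 = 521.851191.
Predictive variance for one new observation = σₙ² + σ² = 10485.76·1647.5481/33104.8281 + 1647.5481 = σ²·(σ₀² + 33104.8281)/33104.8281 = 1647.5481·43590.5881/33104.8281 = 2169.399291; SD = √(1647.5481·43590.5881/33104.8281) = 46.5768.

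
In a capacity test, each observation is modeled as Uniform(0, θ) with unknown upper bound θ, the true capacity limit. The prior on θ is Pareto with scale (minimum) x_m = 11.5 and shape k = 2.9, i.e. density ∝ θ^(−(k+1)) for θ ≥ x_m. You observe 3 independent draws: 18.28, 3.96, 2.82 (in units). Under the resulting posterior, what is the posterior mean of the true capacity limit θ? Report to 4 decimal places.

A Pareto(scale x_m, shape k) prior on the upper bound θ of Uniform(0, θ) is conjugate: posterior is Pareto(max(x_m, max xᵢ), k + n).
Sample maximum = 18.28; prior scale x_m = 11.5 → posterior scale = max = 18.28.
Posterior shape = 2.9 + 3 = 5.9.
E[θ|data] = k·x_m/(k−1) = 5.9·18.28/4.9 = 22.0106.

22.0106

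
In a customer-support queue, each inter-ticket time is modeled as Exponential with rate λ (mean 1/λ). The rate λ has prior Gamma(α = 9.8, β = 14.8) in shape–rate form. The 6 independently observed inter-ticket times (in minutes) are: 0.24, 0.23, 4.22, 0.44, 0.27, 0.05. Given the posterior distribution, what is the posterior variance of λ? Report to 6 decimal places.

With a Gamma(shape α, rate β) prior on the exponential rate λ, the posterior after n observations with total T = Σxᵢ is Gamma(α+n, β+T).
Sum of observations T = 5.45 minutes; n = 6.
Posterior: Gamma(9.8+6, 14.8+5.45) = Gamma(15.8, 20.25).
Var = α/β² = 0.038531.

0.038531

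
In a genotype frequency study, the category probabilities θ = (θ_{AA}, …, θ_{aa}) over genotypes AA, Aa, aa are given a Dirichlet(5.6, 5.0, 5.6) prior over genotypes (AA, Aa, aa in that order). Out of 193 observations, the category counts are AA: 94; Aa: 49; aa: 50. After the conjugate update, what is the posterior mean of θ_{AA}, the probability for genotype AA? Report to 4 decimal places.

0.4761

The Dirichlet prior is conjugate to the Multinomial likelihood: each posterior αⱼ = prior αⱼ + observed count nⱼ.
Posterior concentration: (99.6, 54.0, 55.6), total = 209.2.
E[θ_{AA}|data] = α_{AA}/Σα = 99.6/209.2 = 0.4761.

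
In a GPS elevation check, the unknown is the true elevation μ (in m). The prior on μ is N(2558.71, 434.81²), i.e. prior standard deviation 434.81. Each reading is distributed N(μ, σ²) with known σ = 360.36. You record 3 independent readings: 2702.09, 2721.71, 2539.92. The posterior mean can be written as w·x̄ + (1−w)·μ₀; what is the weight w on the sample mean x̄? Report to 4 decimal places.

0.8137

For Normal data with known variance σ², a Normal(μ₀, σ₀²) prior on μ is conjugate. Posterior precision = 1/σ₀² + n/σ²; posterior mean is the precision-weighted average of μ₀ and x̄.
σ₀² = 434.81² = 189059.7361, σ² = 360.36² = 129859.3296. Prior precision 1/σ₀² = 1/189059.7361; data precision n/σ² = 3/129859.3296.
w = (n/σ²)/(1/σ₀² + n/σ²) = n·σ₀²/(σ² + n·σ₀²) = 3·189059.7361/(129859.3296 + 3·189059.7361) = 567179.2083/697038.5379 = 0.8137.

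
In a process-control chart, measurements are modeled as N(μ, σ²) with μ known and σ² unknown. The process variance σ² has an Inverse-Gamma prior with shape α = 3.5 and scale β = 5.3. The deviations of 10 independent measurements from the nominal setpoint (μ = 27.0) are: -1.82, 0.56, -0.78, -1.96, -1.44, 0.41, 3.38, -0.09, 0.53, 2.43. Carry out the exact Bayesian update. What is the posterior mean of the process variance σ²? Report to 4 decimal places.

2.5691

With known mean μ and an Inverse-Gamma(α, β) prior on σ², the Normal likelihood is conjugate: posterior is Inv-Gamma(α + n/2, β + Σ(xᵢ−μ)²/2).
Σ(xᵢ−μ)² = (-1.82)² + (0.56)² + (-0.78)² + (-1.96)² + (-1.44)² + (0.41)² + (3.38)² + (-0.09)² + (0.53)² + (2.43)² = 27.9360.
Posterior: Inv-Gamma(3.5 + 10/2, 5.3 + 27.9360/2) = Inv-Gamma(8.50, 19.26800).
E[σ²|data] = β/(α−1) = 19.26800/7.50 = 2.5691.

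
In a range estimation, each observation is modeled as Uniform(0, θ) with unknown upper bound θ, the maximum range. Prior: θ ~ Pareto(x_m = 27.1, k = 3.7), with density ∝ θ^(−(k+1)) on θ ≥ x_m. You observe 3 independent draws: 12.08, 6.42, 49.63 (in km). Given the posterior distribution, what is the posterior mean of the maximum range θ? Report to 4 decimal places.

58.3370

A Pareto(scale x_m, shape k) prior on the upper bound θ of Uniform(0, θ) is conjugate: posterior is Pareto(max(x_m, max xᵢ), k + n).
Sample maximum = 49.63; prior scale x_m = 27.1 → posterior scale = max = 49.63.
Posterior shape = 3.7 + 3 = 6.7.
E[θ|data] = k·x_m/(k−1) = 6.7·49.63/5.7 = 58.3370.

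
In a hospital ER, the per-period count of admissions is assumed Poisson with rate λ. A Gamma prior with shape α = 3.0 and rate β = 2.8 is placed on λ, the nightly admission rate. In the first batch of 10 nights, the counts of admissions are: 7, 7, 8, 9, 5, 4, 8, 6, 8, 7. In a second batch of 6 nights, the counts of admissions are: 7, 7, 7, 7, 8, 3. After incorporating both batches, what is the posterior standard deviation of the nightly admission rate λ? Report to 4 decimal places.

With a Gamma(shape α, rate β) prior, the Poisson likelihood is conjugate: the posterior is Gamma(α + ΣXᵢ, β + n).
Batch 1: sum of counts S = 69 over n = 10 nights.
After batch 1: Gamma(α+S, β+n) = Gamma(3.0+69, 2.8+10) = Gamma(72.0, 12.8).
Batch 2: sum of counts S = 39 over n = 6 nights.
After batch 2: Gamma(α+S, β+n) = Gamma(72.0+39, 12.8+6) = Gamma(111.0, 18.8).
SD = √α/β = √111.0/18.8 = 0.5604.

0.5604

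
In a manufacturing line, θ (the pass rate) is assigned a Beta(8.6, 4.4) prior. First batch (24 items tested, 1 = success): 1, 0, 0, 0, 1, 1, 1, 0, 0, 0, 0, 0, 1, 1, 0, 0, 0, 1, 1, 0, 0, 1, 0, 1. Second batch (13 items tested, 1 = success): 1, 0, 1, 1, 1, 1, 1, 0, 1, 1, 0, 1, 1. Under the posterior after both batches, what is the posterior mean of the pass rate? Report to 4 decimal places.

0.5720

The Beta prior is conjugate to a Binomial/Bernoulli likelihood; the update adds successes to α and failures to β.
After batch 1: Beta(8.6+10, 4.4+14) = Beta(18.6, 18.4).
After batch 2: Beta(18.6+10, 18.4+3) = Beta(28.6, 21.4).
Posterior mean = α/(α+β) = 28.6/50.0 = 0.5720.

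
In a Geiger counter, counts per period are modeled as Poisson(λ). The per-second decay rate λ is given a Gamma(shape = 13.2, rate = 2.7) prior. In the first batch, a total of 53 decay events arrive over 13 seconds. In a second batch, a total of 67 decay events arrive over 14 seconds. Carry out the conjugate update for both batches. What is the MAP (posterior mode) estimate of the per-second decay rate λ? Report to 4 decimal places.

4.4512

With a Gamma(shape α, rate β) prior, the Poisson likelihood is conjugate: the posterior is Gamma(α + ΣXᵢ, β + n).
After batch 1: Gamma(α+S, β+n) = Gamma(13.2+53, 2.7+13) = Gamma(66.2, 15.7).
After batch 2: Gamma(α+S, β+n) = Gamma(66.2+67, 15.7+14) = Gamma(133.2, 29.7).
Mode of Gamma(α,β) for α≥1 is (α−1)/β = 132.2/29.7 = 4.4512.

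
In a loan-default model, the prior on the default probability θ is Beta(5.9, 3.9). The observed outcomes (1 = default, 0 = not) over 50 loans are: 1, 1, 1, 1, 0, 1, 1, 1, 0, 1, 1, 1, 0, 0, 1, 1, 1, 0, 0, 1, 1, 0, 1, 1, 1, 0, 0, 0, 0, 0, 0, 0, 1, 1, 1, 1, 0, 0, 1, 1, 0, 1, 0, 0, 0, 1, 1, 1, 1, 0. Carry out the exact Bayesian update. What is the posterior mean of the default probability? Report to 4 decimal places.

0.5836

The Beta prior is conjugate to a Binomial/Bernoulli likelihood; the update adds successes to α and failures to β.
Posterior: Beta(α+k, β+n−k) = Beta(5.9+29, 3.9+21) = Beta(34.9, 24.9).
Posterior mean = α/(α+β) = 34.9/59.8 = 0.5836.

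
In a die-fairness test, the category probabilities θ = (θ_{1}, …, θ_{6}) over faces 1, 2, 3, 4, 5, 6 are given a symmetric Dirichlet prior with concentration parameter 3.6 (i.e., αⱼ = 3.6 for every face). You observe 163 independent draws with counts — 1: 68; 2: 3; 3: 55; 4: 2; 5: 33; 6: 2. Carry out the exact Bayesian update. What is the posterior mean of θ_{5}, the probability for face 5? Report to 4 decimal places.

0.1983

The Dirichlet prior is conjugate to the Multinomial likelihood: each posterior αⱼ = prior αⱼ + observed count nⱼ.
Posterior concentration: (71.6, 6.6, 58.6, 5.6, 36.6, 5.6), total = 184.6.
E[θ_{5}|data] = α_{5}/Σα = 36.6/184.6 = 0.1983.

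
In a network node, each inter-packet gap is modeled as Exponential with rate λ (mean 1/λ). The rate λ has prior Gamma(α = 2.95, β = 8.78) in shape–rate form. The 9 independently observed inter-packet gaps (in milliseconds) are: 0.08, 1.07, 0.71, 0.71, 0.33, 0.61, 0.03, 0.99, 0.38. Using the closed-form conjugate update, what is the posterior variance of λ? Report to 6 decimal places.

0.063762

With a Gamma(shape α, rate β) prior on the exponential rate λ, the posterior after n observations with total T = Σxᵢ is Gamma(α+n, β+T).
Sum of observations T = 4.91 milliseconds; n = 9.
Posterior: Gamma(2.95+9, 8.78+4.91) = Gamma(11.95, 13.69).
Var = α/β² = 0.063762.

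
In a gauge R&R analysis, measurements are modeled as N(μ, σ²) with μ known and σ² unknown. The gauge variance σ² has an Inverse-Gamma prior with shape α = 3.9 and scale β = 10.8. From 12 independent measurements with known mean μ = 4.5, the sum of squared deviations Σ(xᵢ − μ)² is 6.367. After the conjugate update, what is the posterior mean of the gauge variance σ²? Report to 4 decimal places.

With known mean μ and an Inverse-Gamma(α, β) prior on σ², the Normal likelihood is conjugate: posterior is Inv-Gamma(α + n/2, β + Σ(xᵢ−μ)²/2).
Posterior: Inv-Gamma(3.9 + 12/2, 10.8 + 6.367/2) = Inv-Gamma(9.90, 13.9835).
E[σ²|data] = β/(α−1) = 13.9835/8.90 = 1.5712.

1.5712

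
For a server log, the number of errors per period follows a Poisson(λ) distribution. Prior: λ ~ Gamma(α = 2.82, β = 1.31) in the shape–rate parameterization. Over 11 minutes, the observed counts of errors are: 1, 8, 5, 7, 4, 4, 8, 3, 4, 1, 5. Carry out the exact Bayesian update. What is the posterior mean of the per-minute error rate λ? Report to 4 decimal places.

4.2908

With a Gamma(shape α, rate β) prior, the Poisson likelihood is conjugate: the posterior is Gamma(α + ΣXᵢ, β + n).
Sum of counts S = 50 over n = 11 minutes.
Posterior: Gamma(α+S, β+n) = Gamma(2.82+50, 1.31+11) = Gamma(52.82, 12.31).
Posterior mean = α/β = 52.82/12.31 = 4.2908.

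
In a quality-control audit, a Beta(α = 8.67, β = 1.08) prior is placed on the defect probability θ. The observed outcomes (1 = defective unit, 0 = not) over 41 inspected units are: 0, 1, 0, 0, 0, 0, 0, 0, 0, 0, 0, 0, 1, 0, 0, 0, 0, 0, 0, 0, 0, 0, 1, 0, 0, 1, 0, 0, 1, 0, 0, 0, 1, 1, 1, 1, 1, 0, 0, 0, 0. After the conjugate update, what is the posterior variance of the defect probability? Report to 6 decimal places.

0.004494

The Beta prior is conjugate to a Binomial/Bernoulli likelihood; the update adds successes to α and failures to β.
Posterior: Beta(α+k, β+n−k) = Beta(8.67+10, 1.08+31) = Beta(18.67, 32.08).
Var = αβ/((α+β)²(α+β+1)) = 18.67·32.08/(50.75²·51.75) = 0.004494.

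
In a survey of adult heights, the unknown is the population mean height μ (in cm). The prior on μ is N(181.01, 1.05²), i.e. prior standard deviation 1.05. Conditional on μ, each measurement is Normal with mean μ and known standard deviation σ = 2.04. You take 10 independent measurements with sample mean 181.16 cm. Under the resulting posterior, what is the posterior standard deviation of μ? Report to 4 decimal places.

For Normal data with known variance σ², a Normal(μ₀, σ₀²) prior on μ is conjugate. Posterior precision = 1/σ₀² + n/σ²; posterior mean is the precision-weighted average of μ₀ and x̄.
σ₀² = 1.05² = 1.1025, σ² = 2.04² = 4.1616; σ² + n·σ₀² = 4.1616 + 10·1.1025 = 15.1866.
Posterior precision = 1/σ₀² + n/σ² = 1/1.1025 + 10/4.1616 = (σ² + n·σ₀²)/(σ₀²σ²) = 15.1866/(1.1025·4.1616); posterior variance σₙ² = σ₀²σ²/(σ² + n·σ₀²) = 1.1025·4.1616/15.1866 = 0.302119.
Posterior SD = √σₙ² = √(1.1025·4.1616/15.1866) = 0.5497.

0.5497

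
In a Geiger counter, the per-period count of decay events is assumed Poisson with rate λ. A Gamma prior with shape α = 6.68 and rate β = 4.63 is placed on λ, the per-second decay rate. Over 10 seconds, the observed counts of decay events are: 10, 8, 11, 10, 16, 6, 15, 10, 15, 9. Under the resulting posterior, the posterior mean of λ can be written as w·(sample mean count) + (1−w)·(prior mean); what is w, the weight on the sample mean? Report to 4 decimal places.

With a Gamma(shape α, rate β) prior, the Poisson likelihood is conjugate: the posterior is Gamma(α + ΣXᵢ, β + n).
Posterior mean = (α₀+S)/(β₀+n) = [n/(β₀+n)]·(S/n) + [β₀/(β₀+n)]·(α₀/β₀), so only n and β₀ enter the weight.
Weight on data w = n/(β₀+n) = 10/(4.63+10) = 10/14.63 = 0.6835.

0.6835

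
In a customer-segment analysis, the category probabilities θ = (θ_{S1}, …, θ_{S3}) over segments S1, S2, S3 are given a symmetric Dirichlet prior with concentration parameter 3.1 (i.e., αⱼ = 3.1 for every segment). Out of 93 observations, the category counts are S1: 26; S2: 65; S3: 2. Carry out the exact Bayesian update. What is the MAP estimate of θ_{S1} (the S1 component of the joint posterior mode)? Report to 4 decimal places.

The Dirichlet prior is conjugate to the Multinomial likelihood: each posterior αⱼ = prior αⱼ + observed count nⱼ.
Posterior concentration: (29.1, 68.1, 5.1), total = 102.3.
Joint mode component: (α_{S1}−1)/(Σα−K) = 28.1/99.3 = 0.2830.

0.2830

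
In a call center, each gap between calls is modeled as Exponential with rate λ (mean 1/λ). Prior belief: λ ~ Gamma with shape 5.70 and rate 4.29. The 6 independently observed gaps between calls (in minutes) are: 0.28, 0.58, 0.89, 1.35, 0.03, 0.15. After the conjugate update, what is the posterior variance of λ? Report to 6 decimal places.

With a Gamma(shape α, rate β) prior on the exponential rate λ, the posterior after n observations with total T = Σxᵢ is Gamma(α+n, β+T).
Sum of observations T = 3.28 minutes; n = 6.
Posterior: Gamma(5.70+6, 4.29+3.28) = Gamma(11.70, 7.57).
Var = α/β² = 0.204171.

0.204171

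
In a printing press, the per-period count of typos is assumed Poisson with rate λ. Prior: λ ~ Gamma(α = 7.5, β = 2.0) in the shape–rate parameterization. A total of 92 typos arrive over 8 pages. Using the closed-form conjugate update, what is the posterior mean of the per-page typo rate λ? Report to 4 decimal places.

9.9500

With a Gamma(shape α, rate β) prior, the Poisson likelihood is conjugate: the posterior is Gamma(α + ΣXᵢ, β + n).
Posterior: Gamma(α+S, β+n) = Gamma(7.5+92, 2.0+8) = Gamma(99.5, 10.0).
Posterior mean = α/β = 99.5/10.0 = 9.9500.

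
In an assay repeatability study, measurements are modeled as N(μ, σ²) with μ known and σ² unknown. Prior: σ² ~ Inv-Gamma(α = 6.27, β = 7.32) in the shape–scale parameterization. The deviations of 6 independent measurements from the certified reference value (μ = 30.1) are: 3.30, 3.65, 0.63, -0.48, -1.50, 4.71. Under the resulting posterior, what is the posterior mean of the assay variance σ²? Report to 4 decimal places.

3.8642

With known mean μ and an Inverse-Gamma(α, β) prior on σ², the Normal likelihood is conjugate: posterior is Inv-Gamma(α + n/2, β + Σ(xᵢ−μ)²/2).
Σ(xᵢ−μ)² = (3.30)² + (3.65)² + (0.63)² + (-0.48)² + (-1.50)² + (4.71)² = 49.2739.
Posterior: Inv-Gamma(6.27 + 6/2, 7.32 + 49.2739/2) = Inv-Gamma(9.27, 31.95695).
E[σ²|data] = β/(α−1) = 31.95695/8.27 = 3.8642.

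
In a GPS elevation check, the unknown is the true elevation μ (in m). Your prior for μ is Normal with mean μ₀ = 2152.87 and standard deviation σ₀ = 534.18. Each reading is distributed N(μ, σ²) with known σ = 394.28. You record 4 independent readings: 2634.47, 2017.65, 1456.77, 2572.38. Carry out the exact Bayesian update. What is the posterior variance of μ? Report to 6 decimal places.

34205.430540

For Normal data with known variance σ², a Normal(μ₀, σ₀²) prior on μ is conjugate. Posterior precision = 1/σ₀² + n/σ²; posterior mean is the precision-weighted average of μ₀ and x̄.
σ₀² = 534.18² = 285348.2724, σ² = 394.28² = 155456.7184; σ² + n·σ₀² = 155456.7184 + 4·285348.2724 = 1296849.808.
Posterior precision = 1/σ₀² + n/σ² = 1/285348.2724 + 4/155456.7184 = (σ² + n·σ₀²)/(σ₀²σ²) = 1296849.808/(285348.2724·155456.7184); posterior variance σₙ² = σ₀²σ²/(σ² + n·σ₀²) = 285348.2724·155456.7184/1296849.808 = 34205.430540.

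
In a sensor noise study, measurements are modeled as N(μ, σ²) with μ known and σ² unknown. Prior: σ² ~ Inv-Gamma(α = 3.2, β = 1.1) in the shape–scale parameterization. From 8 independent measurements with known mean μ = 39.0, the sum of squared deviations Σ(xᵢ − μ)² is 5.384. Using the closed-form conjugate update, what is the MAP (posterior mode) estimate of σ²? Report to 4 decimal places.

0.4624

With known mean μ and an Inverse-Gamma(α, β) prior on σ², the Normal likelihood is conjugate: posterior is Inv-Gamma(α + n/2, β + Σ(xᵢ−μ)²/2).
Posterior: Inv-Gamma(3.2 + 8/2, 1.1 + 5.384/2) = Inv-Gamma(7.20, 3.7920).
Mode = β/(α+1) = 3.7920/8.20 = 0.4624.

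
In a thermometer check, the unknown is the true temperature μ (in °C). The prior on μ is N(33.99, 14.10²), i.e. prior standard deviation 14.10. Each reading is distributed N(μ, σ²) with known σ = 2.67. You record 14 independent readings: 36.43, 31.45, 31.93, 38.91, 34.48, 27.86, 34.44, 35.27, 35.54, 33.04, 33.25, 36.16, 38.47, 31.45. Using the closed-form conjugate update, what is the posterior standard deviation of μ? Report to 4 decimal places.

For Normal data with known variance σ², a Normal(μ₀, σ₀²) prior on μ is conjugate. Posterior precision = 1/σ₀² + n/σ²; posterior mean is the precision-weighted average of μ₀ and x̄.
σ₀² = 14.10² = 198.81, σ² = 2.67² = 7.1289; σ² + n·σ₀² = 7.1289 + 14·198.81 = 2790.4689.
Posterior precision = 1/σ₀² + n/σ² = 1/198.81 + 14/7.1289 = (σ² + n·σ₀²)/(σ₀²σ²) = 2790.4689/(198.81·7.1289); posterior variance σₙ² = σ₀²σ²/(σ² + n·σ₀²) = 198.81·7.1289/2790.4689 = 0.507906.
Posterior SD = √σₙ² = √(198.81·7.1289/2790.4689) = 0.7127.

0.7127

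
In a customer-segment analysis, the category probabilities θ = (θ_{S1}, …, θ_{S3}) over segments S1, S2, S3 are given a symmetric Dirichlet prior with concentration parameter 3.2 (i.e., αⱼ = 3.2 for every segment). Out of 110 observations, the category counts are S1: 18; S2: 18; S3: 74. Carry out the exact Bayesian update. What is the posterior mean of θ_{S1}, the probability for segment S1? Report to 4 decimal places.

0.1773

The Dirichlet prior is conjugate to the Multinomial likelihood: each posterior αⱼ = prior αⱼ + observed count nⱼ.
Posterior concentration: (21.2, 21.2, 77.2), total = 119.6.
E[θ_{S1}|data] = α_{S1}/Σα = 21.2/119.6 = 0.1773.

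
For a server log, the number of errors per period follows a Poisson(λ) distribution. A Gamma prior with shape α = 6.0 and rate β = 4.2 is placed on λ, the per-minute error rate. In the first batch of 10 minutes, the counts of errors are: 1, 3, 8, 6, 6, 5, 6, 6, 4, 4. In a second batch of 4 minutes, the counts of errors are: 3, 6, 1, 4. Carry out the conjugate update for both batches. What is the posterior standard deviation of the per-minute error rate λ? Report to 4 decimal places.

With a Gamma(shape α, rate β) prior, the Poisson likelihood is conjugate: the posterior is Gamma(α + ΣXᵢ, β + n).
Batch 1: sum of counts S = 49 over n = 10 minutes.
After batch 1: Gamma(α+S, β+n) = Gamma(6.0+49, 4.2+10) = Gamma(55.0, 14.2).
Batch 2: sum of counts S = 14 over n = 4 minutes.
After batch 2: Gamma(α+S, β+n) = Gamma(55.0+14, 14.2+4) = Gamma(69.0, 18.2).
SD = √α/β = √69.0/18.2 = 0.4564.

0.4564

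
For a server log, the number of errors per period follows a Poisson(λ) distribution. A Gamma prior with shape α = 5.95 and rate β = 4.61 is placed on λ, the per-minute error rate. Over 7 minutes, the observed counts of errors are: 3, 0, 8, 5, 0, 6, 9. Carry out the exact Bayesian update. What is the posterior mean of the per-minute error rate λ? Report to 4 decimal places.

With a Gamma(shape α, rate β) prior, the Poisson likelihood is conjugate: the posterior is Gamma(α + ΣXᵢ, β + n).
Sum of counts S = 31 over n = 7 minutes.
Posterior: Gamma(α+S, β+n) = Gamma(5.95+31, 4.61+7) = Gamma(36.95, 11.61).
Posterior mean = α/β = 36.95/11.61 = 3.1826.

3.1826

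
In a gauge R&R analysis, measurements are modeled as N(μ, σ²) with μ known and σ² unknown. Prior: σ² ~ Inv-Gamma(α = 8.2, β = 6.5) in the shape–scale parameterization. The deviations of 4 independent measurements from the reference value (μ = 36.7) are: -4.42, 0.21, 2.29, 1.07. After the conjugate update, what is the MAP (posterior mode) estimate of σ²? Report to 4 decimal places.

1.7397

With known mean μ and an Inverse-Gamma(α, β) prior on σ², the Normal likelihood is conjugate: posterior is Inv-Gamma(α + n/2, β + Σ(xᵢ−μ)²/2).
Σ(xᵢ−μ)² = (-4.42)² + (0.21)² + (2.29)² + (1.07)² = 25.9695.
Posterior: Inv-Gamma(8.2 + 4/2, 6.5 + 25.9695/2) = Inv-Gamma(10.20, 19.48475).
Mode = β/(α+1) = 19.48475/11.20 = 1.7397.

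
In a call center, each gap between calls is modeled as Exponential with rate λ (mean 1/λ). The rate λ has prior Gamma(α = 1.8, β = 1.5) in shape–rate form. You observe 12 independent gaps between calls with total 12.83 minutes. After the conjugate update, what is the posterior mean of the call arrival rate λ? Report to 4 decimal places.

With a Gamma(shape α, rate β) prior on the exponential rate λ, the posterior after n observations with total T = Σxᵢ is Gamma(α+n, β+T).
Posterior: Gamma(1.8+12, 1.5+12.83) = Gamma(13.8, 14.33).
Posterior mean of λ = α/β = 13.8/14.33 = 0.9630.

0.9630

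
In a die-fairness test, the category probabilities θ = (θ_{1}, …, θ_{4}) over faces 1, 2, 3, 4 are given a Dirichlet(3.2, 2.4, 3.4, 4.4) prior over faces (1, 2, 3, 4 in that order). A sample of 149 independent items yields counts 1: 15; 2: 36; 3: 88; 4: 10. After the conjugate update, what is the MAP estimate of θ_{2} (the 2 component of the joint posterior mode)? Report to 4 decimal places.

0.2361

The Dirichlet prior is conjugate to the Multinomial likelihood: each posterior αⱼ = prior αⱼ + observed count nⱼ.
Posterior concentration: (18.2, 38.4, 91.4, 14.4), total = 162.4.
Joint mode component: (α_{2}−1)/(Σα−K) = 37.4/158.4 = 0.2361.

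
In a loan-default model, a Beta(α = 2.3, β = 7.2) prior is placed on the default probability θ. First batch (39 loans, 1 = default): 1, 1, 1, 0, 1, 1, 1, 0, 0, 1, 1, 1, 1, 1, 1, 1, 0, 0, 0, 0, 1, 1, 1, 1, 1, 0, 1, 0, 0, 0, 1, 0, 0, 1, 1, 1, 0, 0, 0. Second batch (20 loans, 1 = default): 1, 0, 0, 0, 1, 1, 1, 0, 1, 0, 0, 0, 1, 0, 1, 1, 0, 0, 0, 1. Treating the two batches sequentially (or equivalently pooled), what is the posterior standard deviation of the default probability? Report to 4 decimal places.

The Beta prior is conjugate to a Binomial/Bernoulli likelihood; the update adds successes to α and failures to β.
After batch 1: Beta(2.3+23, 7.2+16) = Beta(25.3, 23.2).
After batch 2: Beta(25.3+9, 23.2+11) = Beta(34.3, 34.2).
Var = αβ/((α+β)²(α+β+1)) = 34.3·34.2/(68.5²·69.5) = 0.00359711; SD = √0.00359711 = 0.0600.

0.0600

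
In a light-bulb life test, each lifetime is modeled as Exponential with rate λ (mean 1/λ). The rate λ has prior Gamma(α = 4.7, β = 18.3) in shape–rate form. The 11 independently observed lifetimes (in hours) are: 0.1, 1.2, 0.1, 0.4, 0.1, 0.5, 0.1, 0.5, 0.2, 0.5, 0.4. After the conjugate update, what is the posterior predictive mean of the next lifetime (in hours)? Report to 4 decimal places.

1.5238

With a Gamma(shape α, rate β) prior on the exponential rate λ, the posterior after n observations with total T = Σxᵢ is Gamma(α+n, β+T).
Sum of observations T = 4.1 hours; n = 11.
Posterior: Gamma(4.7+11, 18.3+4.1) = Gamma(15.7, 22.4).
The predictive distribution for the next observation is Lomax; its mean is β/(α−1) = 22.4/14.7 = 1.5238.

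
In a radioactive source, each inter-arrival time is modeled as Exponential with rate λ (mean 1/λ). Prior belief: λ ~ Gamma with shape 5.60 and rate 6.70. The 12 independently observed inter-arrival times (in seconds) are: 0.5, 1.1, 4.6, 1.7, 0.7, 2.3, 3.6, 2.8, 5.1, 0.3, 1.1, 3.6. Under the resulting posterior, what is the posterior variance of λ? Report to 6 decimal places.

With a Gamma(shape α, rate β) prior on the exponential rate λ, the posterior after n observations with total T = Σxᵢ is Gamma(α+n, β+T).
Sum of observations T = 27.4 seconds; n = 12.
Posterior: Gamma(5.60+12, 6.70+27.4) = Gamma(17.60, 34.10).
Var = α/β² = 0.015136.

0.015136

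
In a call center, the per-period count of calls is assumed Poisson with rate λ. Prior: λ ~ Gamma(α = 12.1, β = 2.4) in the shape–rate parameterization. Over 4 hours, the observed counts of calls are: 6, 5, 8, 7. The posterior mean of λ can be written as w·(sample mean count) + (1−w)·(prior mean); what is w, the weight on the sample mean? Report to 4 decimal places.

With a Gamma(shape α, rate β) prior, the Poisson likelihood is conjugate: the posterior is Gamma(α + ΣXᵢ, β + n).
Posterior mean = (α₀+S)/(β₀+n) = [n/(β₀+n)]·(S/n) + [β₀/(β₀+n)]·(α₀/β₀), so only n and β₀ enter the weight.
Weight on data w = n/(β₀+n) = 4/(2.4+4) = 4/6.4 = 0.6250.

0.6250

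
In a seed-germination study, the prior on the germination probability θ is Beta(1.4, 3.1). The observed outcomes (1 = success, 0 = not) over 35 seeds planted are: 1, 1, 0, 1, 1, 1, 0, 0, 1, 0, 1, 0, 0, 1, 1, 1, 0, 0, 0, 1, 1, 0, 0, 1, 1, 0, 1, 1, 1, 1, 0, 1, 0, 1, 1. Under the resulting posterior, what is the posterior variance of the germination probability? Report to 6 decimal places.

0.006062

The Beta prior is conjugate to a Binomial/Bernoulli likelihood; the update adds successes to α and failures to β.
Posterior: Beta(α+k, β+n−k) = Beta(1.4+21, 3.1+14) = Beta(22.4, 17.1).
Var = αβ/((α+β)²(α+β+1)) = 22.4·17.1/(39.5²·40.5) = 0.006062.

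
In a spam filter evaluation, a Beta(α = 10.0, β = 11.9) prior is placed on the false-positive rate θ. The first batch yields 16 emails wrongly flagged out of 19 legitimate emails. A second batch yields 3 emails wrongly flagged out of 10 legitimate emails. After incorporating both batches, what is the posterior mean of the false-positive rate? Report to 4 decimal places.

0.5697

The Beta prior is conjugate to a Binomial/Bernoulli likelihood; the update adds successes to α and failures to β.
After batch 1: Beta(10.0+16, 11.9+3) = Beta(26.0, 14.9).
After batch 2: Beta(26.0+3, 14.9+7) = Beta(29.0, 21.9).
Posterior mean = α/(α+β) = 29.0/50.9 = 0.5697.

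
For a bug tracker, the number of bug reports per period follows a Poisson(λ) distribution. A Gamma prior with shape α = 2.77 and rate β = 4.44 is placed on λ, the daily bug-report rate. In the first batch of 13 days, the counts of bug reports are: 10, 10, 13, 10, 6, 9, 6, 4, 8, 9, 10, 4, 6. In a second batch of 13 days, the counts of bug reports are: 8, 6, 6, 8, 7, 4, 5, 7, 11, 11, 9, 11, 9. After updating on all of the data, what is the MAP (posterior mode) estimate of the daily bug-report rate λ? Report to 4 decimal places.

6.8584

With a Gamma(shape α, rate β) prior, the Poisson likelihood is conjugate: the posterior is Gamma(α + ΣXᵢ, β + n).
Batch 1: sum of counts S = 105 over n = 13 days.
After batch 1: Gamma(α+S, β+n) = Gamma(2.77+105, 4.44+13) = Gamma(107.77, 17.44).
Batch 2: sum of counts S = 102 over n = 13 days.
After batch 2: Gamma(α+S, β+n) = Gamma(107.77+102, 17.44+13) = Gamma(209.77, 30.44).
Mode of Gamma(α,β) for α≥1 is (α−1)/β = 208.77/30.44 = 6.8584.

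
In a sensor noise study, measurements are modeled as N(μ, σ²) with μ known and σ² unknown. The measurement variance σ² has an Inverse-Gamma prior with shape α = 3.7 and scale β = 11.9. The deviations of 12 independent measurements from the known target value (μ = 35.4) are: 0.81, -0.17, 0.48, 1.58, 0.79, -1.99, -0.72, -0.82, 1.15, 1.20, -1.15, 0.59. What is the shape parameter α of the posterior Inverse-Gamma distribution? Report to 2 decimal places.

9.70

With known mean μ and an Inverse-Gamma(α, β) prior on σ², the Normal likelihood is conjugate: posterior is Inv-Gamma(α + n/2, β + Σ(xᵢ−μ)²/2).
Σ(xᵢ−μ)² = (0.81)² + (-0.17)² + (0.48)² + (1.58)² + (0.79)² + (-1.99)² + (-0.72)² + (-0.82)² + (1.15)² + (1.20)² + (-1.15)² + (0.59)² = 13.6199.
Posterior: Inv-Gamma(3.7 + 12/2, 11.9 + 13.6199/2) = Inv-Gamma(9.70, 18.70995).
Posterior α = 9.70.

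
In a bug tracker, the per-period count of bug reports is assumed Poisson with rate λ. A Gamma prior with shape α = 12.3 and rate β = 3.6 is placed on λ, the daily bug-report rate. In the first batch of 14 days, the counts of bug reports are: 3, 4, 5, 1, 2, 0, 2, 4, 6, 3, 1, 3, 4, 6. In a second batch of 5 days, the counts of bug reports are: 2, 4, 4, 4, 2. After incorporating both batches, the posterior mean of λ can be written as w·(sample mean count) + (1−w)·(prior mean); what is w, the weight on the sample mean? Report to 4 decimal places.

With a Gamma(shape α, rate β) prior, the Poisson likelihood is conjugate: the posterior is Gamma(α + ΣXᵢ, β + n).
Total number of days: n = 14 + 5 = 19.
Posterior mean = (α₀+S)/(β₀+n) = [n/(β₀+n)]·(S/n) + [β₀/(β₀+n)]·(α₀/β₀), so only n and β₀ enter the weight.
Weight on data w = n/(β₀+n) = 19/(3.6+19) = 19/22.6 = 0.8407.

0.8407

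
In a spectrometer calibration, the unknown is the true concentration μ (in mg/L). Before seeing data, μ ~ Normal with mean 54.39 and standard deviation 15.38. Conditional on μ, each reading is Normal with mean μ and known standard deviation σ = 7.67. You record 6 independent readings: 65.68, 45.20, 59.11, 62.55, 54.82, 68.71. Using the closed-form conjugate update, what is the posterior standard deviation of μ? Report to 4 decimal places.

3.0683

For Normal data with known variance σ², a Normal(μ₀, σ₀²) prior on μ is conjugate. Posterior precision = 1/σ₀² + n/σ²; posterior mean is the precision-weighted average of μ₀ and x̄.
σ₀² = 15.38² = 236.5444, σ² = 7.67² = 58.8289; σ² + n·σ₀² = 58.8289 + 6·236.5444 = 1478.0953.
Posterior precision = 1/σ₀² + n/σ² = 1/236.5444 + 6/58.8289 = (σ² + n·σ₀²)/(σ₀²σ²) = 1478.0953/(236.5444·58.8289); posterior variance σₙ² = σ₀²σ²/(σ² + n·σ₀²) = 236.5444·58.8289/1478.0953 = 9.414580.
Posterior SD = √σₙ² = √(236.5444·58.8289/1478.0953) = 3.0683.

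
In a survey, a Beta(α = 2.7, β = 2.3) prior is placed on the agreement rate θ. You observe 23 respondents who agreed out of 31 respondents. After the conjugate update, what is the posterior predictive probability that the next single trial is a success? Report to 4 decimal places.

0.7139

The Beta prior is conjugate to a Binomial/Bernoulli likelihood; the update adds successes to α and failures to β.
Posterior: Beta(α+k, β+n−k) = Beta(2.7+23, 2.3+8) = Beta(25.7, 10.3).
For a single future Bernoulli trial, P(success | data) = α/(α+β) = 0.7139.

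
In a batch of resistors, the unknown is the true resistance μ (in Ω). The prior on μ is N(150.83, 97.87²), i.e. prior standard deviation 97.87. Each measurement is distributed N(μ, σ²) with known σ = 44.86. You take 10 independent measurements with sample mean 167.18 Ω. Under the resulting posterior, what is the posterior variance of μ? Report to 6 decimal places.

197.100933

For Normal data with known variance σ², a Normal(μ₀, σ₀²) prior on μ is conjugate. Posterior precision = 1/σ₀² + n/σ²; posterior mean is the precision-weighted average of μ₀ and x̄.
σ₀² = 97.87² = 9578.5369, σ² = 44.86² = 2012.4196; σ² + n·σ₀² = 2012.4196 + 10·9578.5369 = 97797.7886.
Posterior precision = 1/σ₀² + n/σ² = 1/9578.5369 + 10/2012.4196 = (σ² + n·σ₀²)/(σ₀²σ²) = 97797.7886/(9578.5369·2012.4196); posterior variance σₙ² = σ₀²σ²/(σ² + n·σ₀²) = 9578.5369·2012.4196/97797.7886 = 197.100933.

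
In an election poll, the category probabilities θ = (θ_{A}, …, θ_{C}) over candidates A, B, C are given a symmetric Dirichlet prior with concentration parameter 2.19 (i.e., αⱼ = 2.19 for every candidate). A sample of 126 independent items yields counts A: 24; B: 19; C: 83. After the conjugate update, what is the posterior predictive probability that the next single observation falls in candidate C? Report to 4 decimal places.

The Dirichlet prior is conjugate to the Multinomial likelihood: each posterior αⱼ = prior αⱼ + observed count nⱼ.
Posterior concentration: (26.19, 21.19, 85.19), total = 132.57.
P(next = C | data) = α_{C}/Σα = 0.6426.

0.6426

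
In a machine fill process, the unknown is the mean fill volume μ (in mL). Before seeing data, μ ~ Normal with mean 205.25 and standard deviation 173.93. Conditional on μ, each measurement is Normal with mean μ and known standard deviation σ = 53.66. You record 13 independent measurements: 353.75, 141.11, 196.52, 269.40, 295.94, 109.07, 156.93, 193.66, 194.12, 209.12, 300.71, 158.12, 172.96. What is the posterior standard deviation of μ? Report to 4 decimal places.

14.8284

For Normal data with known variance σ², a Normal(μ₀, σ₀²) prior on μ is conjugate. Posterior precision = 1/σ₀² + n/σ²; posterior mean is the precision-weighted average of μ₀ and x̄.
σ₀² = 173.93² = 30251.6449, σ² = 53.66² = 2879.3956; σ² + n·σ₀² = 2879.3956 + 13·30251.6449 = 396150.7793.
Posterior precision = 1/σ₀² + n/σ² = 1/30251.6449 + 13/2879.3956 = (σ² + n·σ₀²)/(σ₀²σ²) = 396150.7793/(30251.6449·2879.3956); posterior variance σₙ² = σ₀²σ²/(σ² + n·σ₀²) = 30251.6449·2879.3956/396150.7793 = 219.882070.
Posterior SD = √σₙ² = √(30251.6449·2879.3956/396150.7793) = 14.8284.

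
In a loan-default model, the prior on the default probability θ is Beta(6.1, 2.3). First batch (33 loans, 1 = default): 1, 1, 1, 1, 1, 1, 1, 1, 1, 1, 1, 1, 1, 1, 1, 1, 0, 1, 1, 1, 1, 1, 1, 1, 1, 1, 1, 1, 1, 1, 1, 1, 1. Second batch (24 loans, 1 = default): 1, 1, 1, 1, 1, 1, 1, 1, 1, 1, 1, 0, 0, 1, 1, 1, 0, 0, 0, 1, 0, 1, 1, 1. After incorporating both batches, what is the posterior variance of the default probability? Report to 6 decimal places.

The Beta prior is conjugate to a Binomial/Bernoulli likelihood; the update adds successes to α and failures to β.
After batch 1: Beta(6.1+32, 2.3+1) = Beta(38.1, 3.3).
After batch 2: Beta(38.1+18, 3.3+6) = Beta(56.1, 9.3).
Var = αβ/((α+β)²(α+β+1)) = 56.1·9.3/(65.4²·66.4) = 0.001837.

0.001837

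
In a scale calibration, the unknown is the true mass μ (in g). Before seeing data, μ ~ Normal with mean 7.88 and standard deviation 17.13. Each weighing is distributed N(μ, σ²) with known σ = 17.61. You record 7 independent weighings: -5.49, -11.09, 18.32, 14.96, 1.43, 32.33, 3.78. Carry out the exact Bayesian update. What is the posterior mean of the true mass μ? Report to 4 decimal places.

For Normal data with known variance σ², a Normal(μ₀, σ₀²) prior on μ is conjugate. Posterior precision = 1/σ₀² + n/σ²; posterior mean is the precision-weighted average of μ₀ and x̄.
Σxᵢ = (-5.49) + (-11.09) + 18.32 + 14.96 + 1.43 + 32.33 + 3.78 = 54.24, so n·x̄ = 54.24.
σ₀² = 17.13² = 293.4369, σ² = 17.61² = 310.1121; σ² + n·σ₀² = 310.1121 + 7·293.4369 = 2364.1704.
Posterior mean = (μ₀/σ₀² + n·x̄/σ²)/(1/σ₀² + n/σ²) = (σ²·μ₀ + σ₀²·n·x̄)/(σ² + n·σ₀²) = (310.1121·7.88 + 293.4369·54.24)/2364.1704 = 18359.700804/2364.1704 = 7.7658.

7.7658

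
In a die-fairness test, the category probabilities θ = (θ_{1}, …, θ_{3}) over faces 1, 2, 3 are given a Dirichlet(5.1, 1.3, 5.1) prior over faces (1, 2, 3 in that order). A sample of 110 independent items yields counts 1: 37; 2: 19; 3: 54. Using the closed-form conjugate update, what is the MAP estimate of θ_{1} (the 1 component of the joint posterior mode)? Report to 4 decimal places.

0.3468

The Dirichlet prior is conjugate to the Multinomial likelihood: each posterior αⱼ = prior αⱼ + observed count nⱼ.
Posterior concentration: (42.1, 20.3, 59.1), total = 121.5.
Joint mode component: (α_{1}−1)/(Σα−K) = 41.1/118.5 = 0.3468.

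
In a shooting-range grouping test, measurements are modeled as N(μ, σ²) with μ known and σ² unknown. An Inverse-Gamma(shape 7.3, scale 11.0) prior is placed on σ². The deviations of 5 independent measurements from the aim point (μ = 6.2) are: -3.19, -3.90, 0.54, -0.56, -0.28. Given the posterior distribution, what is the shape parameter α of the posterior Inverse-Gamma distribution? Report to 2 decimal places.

With known mean μ and an Inverse-Gamma(α, β) prior on σ², the Normal likelihood is conjugate: posterior is Inv-Gamma(α + n/2, β + Σ(xᵢ−μ)²/2).
Σ(xᵢ−μ)² = (-3.19)² + (-3.90)² + (0.54)² + (-0.56)² + (-0.28)² = 26.0697.
Posterior: Inv-Gamma(7.3 + 5/2, 11.0 + 26.0697/2) = Inv-Gamma(9.80, 24.03485).
Posterior α = 9.80.

9.80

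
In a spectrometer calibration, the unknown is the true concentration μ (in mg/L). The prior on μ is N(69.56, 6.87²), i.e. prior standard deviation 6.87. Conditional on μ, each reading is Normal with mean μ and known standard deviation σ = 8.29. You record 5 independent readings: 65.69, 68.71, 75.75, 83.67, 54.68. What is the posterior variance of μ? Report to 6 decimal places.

For Normal data with known variance σ², a Normal(μ₀, σ₀²) prior on μ is conjugate. Posterior precision = 1/σ₀² + n/σ²; posterior mean is the precision-weighted average of μ₀ and x̄.
σ₀² = 6.87² = 47.1969, σ² = 8.29² = 68.7241; σ² + n·σ₀² = 68.7241 + 5·47.1969 = 304.7086.
Posterior precision = 1/σ₀² + n/σ² = 1/47.1969 + 5/68.7241 = (σ² + n·σ₀²)/(σ₀²σ²) = 304.7086/(47.1969·68.7241); posterior variance σₙ² = σ₀²σ²/(σ² + n·σ₀²) = 47.1969·68.7241/304.7086 = 10.644808.

10.644808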